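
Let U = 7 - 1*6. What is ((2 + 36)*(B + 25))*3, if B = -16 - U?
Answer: 912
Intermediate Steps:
U = 1 (U = 7 - 6 = 1)
B = -17 (B = -16 - 1*1 = -16 - 1 = -17)
((2 + 36)*(B + 25))*3 = ((2 + 36)*(-17 + 25))*3 = (38*8)*3 = 304*3 = 912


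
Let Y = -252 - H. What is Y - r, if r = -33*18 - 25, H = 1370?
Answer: -1003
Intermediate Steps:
r = -619 (r = -594 - 25 = -619)
Y = -1622 (Y = -252 - 1*1370 = -252 - 1370 = -1622)
Y - r = -1622 - 1*(-619) = -1622 + 619 = -1003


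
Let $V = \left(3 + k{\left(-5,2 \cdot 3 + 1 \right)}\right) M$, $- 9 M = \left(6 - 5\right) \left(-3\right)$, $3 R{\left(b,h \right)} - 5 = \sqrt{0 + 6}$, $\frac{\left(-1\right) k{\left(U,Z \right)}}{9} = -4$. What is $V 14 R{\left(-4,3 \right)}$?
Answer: $\frac{910}{3} + \frac{182 \sqrt{6}}{3} \approx 451.94$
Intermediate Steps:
$k{\left(U,Z \right)} = 36$ ($k{\left(U,Z \right)} = \left(-9\right) \left(-4\right) = 36$)
$R{\left(b,h \right)} = \frac{5}{3} + \frac{\sqrt{6}}{3}$ ($R{\left(b,h \right)} = \frac{5}{3} + \frac{\sqrt{0 + 6}}{3} = \frac{5}{3} + \frac{\sqrt{6}}{3}$)
$M = \frac{1}{3}$ ($M = - \frac{\left(6 - 5\right) \left(-3\right)}{9} = - \frac{1 \left(-3\right)}{9} = \left(- \frac{1}{9}\right) \left(-3\right) = \frac{1}{3} \approx 0.33333$)
$V = 13$ ($V = \left(3 + 36\right) \frac{1}{3} = 39 \cdot \frac{1}{3} = 13$)
$V 14 R{\left(-4,3 \right)} = 13 \cdot 14 \left(\frac{5}{3} + \frac{\sqrt{6}}{3}\right) = 13 \left(\frac{70}{3} + \frac{14 \sqrt{6}}{3}\right) = \frac{910}{3} + \frac{182 \sqrt{6}}{3}$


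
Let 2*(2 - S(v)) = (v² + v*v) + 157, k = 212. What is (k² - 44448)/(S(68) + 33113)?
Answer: 992/56825 ≈ 0.017457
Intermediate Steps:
S(v) = -153/2 - v² (S(v) = 2 - ((v² + v*v) + 157)/2 = 2 - ((v² + v²) + 157)/2 = 2 - (2*v² + 157)/2 = 2 - (157 + 2*v²)/2 = 2 + (-157/2 - v²) = -153/2 - v²)
(k² - 44448)/(S(68) + 33113) = (212² - 44448)/((-153/2 - 1*68²) + 33113) = (44944 - 44448)/((-153/2 - 1*4624) + 33113) = 496/((-153/2 - 4624) + 33113) = 496/(-9401/2 + 33113) = 496/(56825/2) = 496*(2/56825) = 992/56825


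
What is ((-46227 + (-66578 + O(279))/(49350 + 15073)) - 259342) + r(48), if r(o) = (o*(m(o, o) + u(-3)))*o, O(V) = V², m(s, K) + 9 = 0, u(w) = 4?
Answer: -20427813384/64423 ≈ -3.1709e+5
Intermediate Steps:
m(s, K) = -9 (m(s, K) = -9 + 0 = -9)
r(o) = -5*o² (r(o) = (o*(-9 + 4))*o = (o*(-5))*o = (-5*o)*o = -5*o²)
((-46227 + (-66578 + O(279))/(49350 + 15073)) - 259342) + r(48) = ((-46227 + (-66578 + 279²)/(49350 + 15073)) - 259342) - 5*48² = ((-46227 + (-66578 + 77841)/64423) - 259342) - 5*2304 = ((-46227 + 11263*(1/64423)) - 259342) - 11520 = ((-46227 + 11263/64423) - 259342) - 11520 = (-2978070758/64423 - 259342) - 11520 = -19685660424/64423 - 11520 = -20427813384/64423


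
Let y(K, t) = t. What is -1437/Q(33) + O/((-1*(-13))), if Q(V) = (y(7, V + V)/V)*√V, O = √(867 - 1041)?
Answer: -479*√33/22 + I*√174/13 ≈ -125.07 + 1.0147*I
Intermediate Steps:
O = I*√174 (O = √(-174) = I*√174 ≈ 13.191*I)
Q(V) = 2*√V (Q(V) = ((V + V)/V)*√V = ((2*V)/V)*√V = 2*√V)
-1437/Q(33) + O/((-1*(-13))) = -1437*√33/66 + (I*√174)/((-1*(-13))) = -479*√33/22 + (I*√174)/13 = -479*√33/22 + (I*√174)*(1/13) = -479*√33/22 + I*√174/13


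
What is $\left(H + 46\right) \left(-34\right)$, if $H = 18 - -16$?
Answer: $-2720$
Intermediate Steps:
$H = 34$ ($H = 18 + 16 = 34$)
$\left(H + 46\right) \left(-34\right) = \left(34 + 46\right) \left(-34\right) = 80 \left(-34\right) = -2720$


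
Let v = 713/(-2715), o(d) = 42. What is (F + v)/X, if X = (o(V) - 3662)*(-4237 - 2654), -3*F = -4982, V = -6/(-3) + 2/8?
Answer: 4507997/67726815300 ≈ 6.6562e-5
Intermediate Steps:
V = 9/4 (V = -6*(-⅓) + 2*(⅛) = 2 + ¼ = 9/4 ≈ 2.2500)
v = -713/2715 (v = 713*(-1/2715) = -713/2715 ≈ -0.26262)
F = 4982/3 (F = -⅓*(-4982) = 4982/3 ≈ 1660.7)
X = 24945420 (X = (42 - 3662)*(-4237 - 2654) = -3620*(-6891) = 24945420)
(F + v)/X = (4982/3 - 713/2715)/24945420 = (4507997/2715)*(1/24945420) = 4507997/67726815300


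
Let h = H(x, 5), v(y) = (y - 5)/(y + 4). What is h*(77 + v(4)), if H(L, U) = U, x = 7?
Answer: 3075/8 ≈ 384.38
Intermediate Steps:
v(y) = (-5 + y)/(4 + y)
h = 5
h*(77 + v(4)) = 5*(77 + (-5 + 4)/(4 + 4)) = 5*(77 - 1/8) = 5*(77 + (⅛)*(-1)) = 5*(77 - ⅛) = 5*(615/8) = 3075/8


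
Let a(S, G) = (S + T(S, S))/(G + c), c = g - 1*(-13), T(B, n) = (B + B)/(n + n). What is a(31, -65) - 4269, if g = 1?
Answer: -217751/51 ≈ -4269.6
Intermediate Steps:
T(B, n) = B/n (T(B, n) = (2*B)/((2*n)) = (2*B)*(1/(2*n)) = B/n)
c = 14 (c = 1 - 1*(-13) = 1 + 13 = 14)
a(S, G) = (1 + S)/(14 + G) (a(S, G) = (S + S/S)/(G + 14) = (S + 1)/(14 + G) = (1 + S)/(14 + G))
a(31, -65) - 4269 = (1 + 31)/(14 - 65) - 4269 = 32/(-51) - 4269 = -1/51*32 - 4269 = -32/51 - 4269 = -217751/51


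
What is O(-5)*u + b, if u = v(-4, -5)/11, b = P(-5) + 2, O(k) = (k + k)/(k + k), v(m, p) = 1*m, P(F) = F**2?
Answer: 293/11 ≈ 26.636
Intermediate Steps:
v(m, p) = m
O(k) = 1 (O(k) = (2*k)/((2*k)) = (2*k)*(1/(2*k)) = 1)
b = 27 (b = (-5)**2 + 2 = 25 + 2 = 27)
u = -4/11 ≈ -0.36364
O(-5)*u + b = 1*(-4/11) + 27 = -4/11 + 27 = 293/11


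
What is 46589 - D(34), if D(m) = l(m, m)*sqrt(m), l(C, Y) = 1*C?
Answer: 46589 - 34*sqrt(34) ≈ 46391.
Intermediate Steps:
l(C, Y) = C
D(m) = m**(3/2) (D(m) = m*sqrt(m) = m**(3/2))
46589 - D(34) = 46589 - 34**(3/2) = 46589 - 34*sqrt(34)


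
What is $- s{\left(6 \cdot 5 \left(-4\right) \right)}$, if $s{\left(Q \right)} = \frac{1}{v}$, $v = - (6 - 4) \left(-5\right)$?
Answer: $- \frac{1}{10} \approx -0.1$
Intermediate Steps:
$v = 10$ ($v = - (6 - 4) \left(-5\right) = \left(-1\right) 2 \left(-5\right) = \left(-2\right) \left(-5\right) = 10$)
$s{\left(Q \right)} = \frac{1}{10}$
$- s{\left(6 \cdot 5 \left(-4\right) \right)} = \left(-1\right) \frac{1}{10} = - \frac{1}{10}$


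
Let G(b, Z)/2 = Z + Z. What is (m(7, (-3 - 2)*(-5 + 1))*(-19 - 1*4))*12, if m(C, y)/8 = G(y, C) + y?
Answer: -105984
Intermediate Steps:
G(b, Z) = 4*Z (G(b, Z) = 2*(Z + Z) = 2*(2*Z) = 4*Z)
m(C, y) = 8*y + 32*C (m(C, y) = 8*(4*C + y) = 8*(y + 4*C) = 8*y + 32*C)
(m(7, (-3 - 2)*(-5 + 1))*(-19 - 1*4))*12 = ((8*((-3 - 2)*(-5 + 1)) + 32*7)*(-19 - 1*4))*12 = ((8*(-5*(-4)) + 224)*(-19 - 4))*12 = ((8*20 + 224)*(-23))*12 = ((160 + 224)*(-23))*12 = (384*(-23))*12 = -8832*12 = -105984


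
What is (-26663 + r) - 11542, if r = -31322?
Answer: -69527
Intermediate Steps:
(-26663 + r) - 11542 = (-26663 - 31322) - 11542 = -57985 - 11542 = -69527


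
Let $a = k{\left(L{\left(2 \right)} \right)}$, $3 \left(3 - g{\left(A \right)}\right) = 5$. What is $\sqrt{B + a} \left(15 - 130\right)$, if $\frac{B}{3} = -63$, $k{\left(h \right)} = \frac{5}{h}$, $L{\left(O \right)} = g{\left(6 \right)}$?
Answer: $- \frac{115 i \sqrt{741}}{2} \approx - 1565.2 i$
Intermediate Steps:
$g{\left(A \right)} = \frac{4}{3}$ ($g{\left(A \right)} = 3 - \frac{5}{3} = \frac{4}{3}$)
$L{\left(O \right)} = \frac{4}{3}$
$B = -189$ ($B = 3 \left(-63\right) = -189$)
$a = \frac{15}{4}$ ($a = \frac{5}{\frac{4}{3}} = 5 \cdot \frac{3}{4} = \frac{15}{4} \approx 3.75$)
$\sqrt{B + a} \left(15 - 130\right) = \sqrt{-189 + \frac{15}{4}} \left(15 - 130\right) = \sqrt{- \frac{741}{4}} \left(-115\right) = \frac{i \sqrt{741}}{2} \left(-115\right) = - \frac{115 i \sqrt{741}}{2}$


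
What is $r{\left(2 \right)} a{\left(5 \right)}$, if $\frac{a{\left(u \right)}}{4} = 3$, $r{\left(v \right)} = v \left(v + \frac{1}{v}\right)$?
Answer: $60$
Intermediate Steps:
$a{\left(u \right)} = 12$ ($a{\left(u \right)} = 4 \cdot 3 = 12$)
$r{\left(2 \right)} a{\left(5 \right)} = \left(1 + 2^{2}\right) 12 = \left(1 + 4\right) 12 = 5 \cdot 12 = 60$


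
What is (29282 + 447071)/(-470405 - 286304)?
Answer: -476353/756709 ≈ -0.62951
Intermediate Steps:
(29282 + 447071)/(-470405 - 286304) = 476353/(-756709) = 476353*(-1/756709) = -476353/756709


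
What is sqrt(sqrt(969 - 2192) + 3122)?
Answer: sqrt(3122 + I*sqrt(1223)) ≈ 55.876 + 0.3129*I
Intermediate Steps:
sqrt(sqrt(969 - 2192) + 3122) = sqrt(sqrt(-1223) + 3122) = sqrt(I*sqrt(1223) + 3122) = sqrt(3122 + I*sqrt(1223))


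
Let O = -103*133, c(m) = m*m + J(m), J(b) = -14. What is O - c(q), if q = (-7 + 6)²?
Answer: -13686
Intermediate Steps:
q = 1 (q = (-1)² = 1)
c(m) = -14 + m² (c(m) = m*m - 14 = m² - 14 = -14 + m²)
O = -13699
O - c(q) = -13699 - (-14 + 1²) = -13699 - (-14 + 1) = -13699 - 1*(-13) = -13699 + 13 = -13686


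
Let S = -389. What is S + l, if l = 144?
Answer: -245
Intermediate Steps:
S + l = -389 + 144 = -245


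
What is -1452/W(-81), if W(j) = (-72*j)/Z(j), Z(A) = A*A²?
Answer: 264627/2 ≈ 1.3231e+5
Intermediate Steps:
Z(A) = A³
W(j) = -72/j² (W(j) = (-72*j)/(j³) = (-72*j)/j³ = -72/j²)
-1452/W(-81) = -1452/((-72/(-81)²)) = -1452/((-72*1/6561)) = -1452/(-8/729) = -1452*(-729/8) = 264627/2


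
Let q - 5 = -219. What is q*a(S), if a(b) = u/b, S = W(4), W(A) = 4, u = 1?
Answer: -107/2 ≈ -53.500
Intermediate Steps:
q = -214 (q = 5 - 219 = -214)
S = 4
a(b) = 1/b
q*a(S) = -214/4 = -214*¼ = -107/2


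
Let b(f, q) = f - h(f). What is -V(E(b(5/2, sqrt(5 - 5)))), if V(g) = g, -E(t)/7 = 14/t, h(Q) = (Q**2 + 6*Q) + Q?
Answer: -392/85 ≈ -4.6118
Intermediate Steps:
h(Q) = Q**2 + 7*Q
b(f, q) = f - f*(7 + f)
E(t) = -98/t
-V(E(b(5/2, sqrt(5 - 5)))) = -(-98)/((5/2)*(-6 - 5/2)) = -(-98)/((5*(1/2))*(-6 - 5/2)) = -(-98)/(5*(-6 - 1*5/2)/2) = -(-98)/(5*(-6 - 5/2)/2) = -(-98)/((5/2)*(-17/2)) = -(-98)/(-85/4) = -(-98)*(-4)/85 = -1*392/85 = -392/85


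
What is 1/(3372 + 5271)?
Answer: 1/8643 ≈ 0.00011570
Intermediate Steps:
1/(3372 + 5271) = 1/8643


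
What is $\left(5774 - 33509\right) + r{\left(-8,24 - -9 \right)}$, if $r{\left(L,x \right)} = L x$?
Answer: $-27999$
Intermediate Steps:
$\left(5774 - 33509\right) + r{\left(-8,24 - -9 \right)} = \left(5774 - 33509\right) - 8 \left(24 - -9\right) = -27735 - 8 \left(24 + 9\right) = -27735 - 264 = -27999$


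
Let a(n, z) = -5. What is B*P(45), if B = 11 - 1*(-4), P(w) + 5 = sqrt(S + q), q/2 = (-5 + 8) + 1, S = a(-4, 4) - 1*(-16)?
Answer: -75 + 15*sqrt(19) ≈ -9.6165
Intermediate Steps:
S = 11 (S = -5 - 1*(-16) = -5 + 16 = 11)
q = 8 (q = 2*((-5 + 8) + 1) = 2*(3 + 1) = 2*4 = 8)
P(w) = -5 + sqrt(19) (P(w) = -5 + sqrt(11 + 8) = -5 + sqrt(19))
B = 15 (B = 11 + 4 = 15)
B*P(45) = 15*(-5 + sqrt(19)) = -75 + 15*sqrt(19)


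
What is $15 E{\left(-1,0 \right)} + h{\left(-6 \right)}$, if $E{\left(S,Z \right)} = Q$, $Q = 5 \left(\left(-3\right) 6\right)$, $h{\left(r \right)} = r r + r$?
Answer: $-1320$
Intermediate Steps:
$h{\left(r \right)} = r + r^{2}$ ($h{\left(r \right)} = r^{2} + r = r + r^{2}$)
$Q = -90$ ($Q = 5 \left(-18\right) = -90$)
$E{\left(S,Z \right)} = -90$
$15 E{\left(-1,0 \right)} + h{\left(-6 \right)} = 15 \left(-90\right) - 6 \left(1 - 6\right) = -1350 - -30 = -1350 + 30 = -1320$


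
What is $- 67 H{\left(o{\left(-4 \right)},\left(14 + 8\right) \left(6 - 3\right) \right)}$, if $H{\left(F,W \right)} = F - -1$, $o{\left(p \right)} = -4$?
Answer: $201$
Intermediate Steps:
$H{\left(F,W \right)} = 1 + F$ ($H{\left(F,W \right)} = F + 1 = 1 + F$)
$- 67 H{\left(o{\left(-4 \right)},\left(14 + 8\right) \left(6 - 3\right) \right)} = - 67 \left(1 - 4\right) = \left(-67\right) \left(-3\right) = 201$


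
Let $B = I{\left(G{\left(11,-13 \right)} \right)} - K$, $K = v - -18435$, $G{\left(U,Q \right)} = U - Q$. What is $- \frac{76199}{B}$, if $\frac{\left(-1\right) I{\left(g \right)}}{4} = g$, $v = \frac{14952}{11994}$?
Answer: $\frac{152321801}{37045961} \approx 4.1117$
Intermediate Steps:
$v = \frac{2492}{1999}$ ($v = 14952 \cdot \frac{1}{11994} = \frac{2492}{1999} \approx 1.2466$)
$I{\left(g \right)} = - 4 g$
$K = \frac{36854057}{1999}$ ($K = \frac{2492}{1999} - -18435 = \frac{2492}{1999} + 18435 = \frac{36854057}{1999} \approx 18436.0$)
$B = - \frac{37045961}{1999}$ ($B = - 4 \left(11 - -13\right) - \frac{36854057}{1999} = - 4 \left(11 + 13\right) - \frac{36854057}{1999} = \left(-4\right) 24 - \frac{36854057}{1999} = -96 - \frac{36854057}{1999} = - \frac{37045961}{1999} \approx -18532.0$)
$- \frac{76199}{B} = - \frac{76199}{- \frac{37045961}{1999}} = \left(-76199\right) \left(- \frac{1999}{37045961}\right) = \frac{152321801}{37045961}$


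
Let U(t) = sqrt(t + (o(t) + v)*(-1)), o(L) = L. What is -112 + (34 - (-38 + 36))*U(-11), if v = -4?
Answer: -40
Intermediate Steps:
U(t) = 2 (U(t) = sqrt(t + (t - 4)*(-1)) = sqrt(t + (-4 + t)*(-1)) = sqrt(t + (4 - t)) = sqrt(4) = 2)
-112 + (34 - (-38 + 36))*U(-11) = -112 + (34 - (-38 + 36))*2 = -112 + (34 - 1*(-2))*2 = -112 + (34 + 2)*2 = -112 + 36*2 = -112 + 72 = -40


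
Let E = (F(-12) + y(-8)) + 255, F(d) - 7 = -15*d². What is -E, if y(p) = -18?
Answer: 1916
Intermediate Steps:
F(d) = 7 - 15*d²
E = -1916 (E = ((7 - 15*(-12)²) - 18) + 255 = ((7 - 15*144) - 18) + 255 = ((7 - 2160) - 18) + 255 = (-2153 - 18) + 255 = -2171 + 255 = -1916)
-E = -1*(-1916) = 1916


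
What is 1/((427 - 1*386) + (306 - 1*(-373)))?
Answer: 1/720 ≈ 0.0013889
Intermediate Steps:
1/((427 - 1*386) + (306 - 1*(-373))) = 1/((427 - 386) + (306 + 373)) = 1/(41 + 679) = 1/720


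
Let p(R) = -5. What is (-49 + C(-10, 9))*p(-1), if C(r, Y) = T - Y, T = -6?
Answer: 320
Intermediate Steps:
C(r, Y) = -6 - Y
(-49 + C(-10, 9))*p(-1) = (-49 + (-6 - 1*9))*(-5) = (-49 + (-6 - 9))*(-5) = (-49 - 15)*(-5) = -64*(-5) = 320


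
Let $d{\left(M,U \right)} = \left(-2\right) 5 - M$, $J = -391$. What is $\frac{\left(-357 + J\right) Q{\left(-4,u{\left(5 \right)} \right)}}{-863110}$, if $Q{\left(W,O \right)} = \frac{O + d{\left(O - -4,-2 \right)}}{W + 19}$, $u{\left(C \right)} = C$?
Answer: $- \frac{5236}{6473325} \approx -0.00080886$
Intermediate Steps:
$d{\left(M,U \right)} = -10 - M$
$Q{\left(W,O \right)} = - \frac{14}{19 + W}$ ($Q{\left(W,O \right)} = \frac{O - \left(10 + 4 + O\right)}{W + 19} = \frac{O - \left(14 + O\right)}{19 + W} = - \frac{14}{19 + W}$)
$\frac{\left(-357 + J\right) Q{\left(-4,u{\left(5 \right)} \right)}}{-863110} = \frac{\left(-357 - 391\right) \left(- \frac{14}{19 - 4}\right)}{-863110} = - 748 \left(- \frac{14}{15}\right) \left(- \frac{1}{863110}\right) = - 748 \left(\left(-14\right) \frac{1}{15}\right) \left(- \frac{1}{863110}\right) = \left(-748\right) \left(- \frac{14}{15}\right) \left(- \frac{1}{863110}\right) = \frac{10472}{15} \left(- \frac{1}{863110}\right) = - \frac{5236}{6473325}$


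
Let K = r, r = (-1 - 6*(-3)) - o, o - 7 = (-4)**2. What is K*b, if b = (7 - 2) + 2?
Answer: -42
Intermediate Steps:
o = 23 (o = 7 + (-4)**2 = 7 + 16 = 23)
b = 7 (b = 5 + 2 = 7)
r = -6 (r = (-1 - 6*(-3)) - 1*23 = (-1 + 18) - 23 = 17 - 23 = -6)
K = -6
K*b = -6*7 = -42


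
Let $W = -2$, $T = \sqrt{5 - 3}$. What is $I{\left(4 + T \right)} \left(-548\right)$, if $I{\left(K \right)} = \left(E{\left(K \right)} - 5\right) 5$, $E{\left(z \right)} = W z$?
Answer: $35620 + 5480 \sqrt{2} \approx 43370.0$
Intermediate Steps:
$T = \sqrt{2} \approx 1.4142$
$E{\left(z \right)} = - 2 z$
$I{\left(K \right)} = -25 - 10 K$ ($I{\left(K \right)} = \left(- 2 K - 5\right) 5 = \left(-5 - 2 K\right) 5 = -25 - 10 K$)
$I{\left(4 + T \right)} \left(-548\right) = \left(-25 - 10 \left(4 + \sqrt{2}\right)\right) \left(-548\right) = \left(-25 - \left(40 + 10 \sqrt{2}\right)\right) \left(-548\right) = \left(-65 - 10 \sqrt{2}\right) \left(-548\right) = 35620 + 5480 \sqrt{2}$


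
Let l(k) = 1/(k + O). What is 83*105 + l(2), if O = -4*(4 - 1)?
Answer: 87149/10 ≈ 8714.9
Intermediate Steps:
O = -12 (O = -4*3 = -12)
l(k) = 1/(-12 + k) (l(k) = 1/(k - 12) = 1/(-12 + k))
83*105 + l(2) = 83*105 + 1/(-12 + 2) = 8715 + 1/(-10) = 8715 - 1/10 = 87149/10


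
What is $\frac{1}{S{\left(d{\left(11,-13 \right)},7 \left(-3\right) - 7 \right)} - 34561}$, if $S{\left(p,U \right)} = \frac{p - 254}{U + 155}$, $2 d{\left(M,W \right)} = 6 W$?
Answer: $- \frac{127}{4389540} \approx -2.8932 \cdot 10^{-5}$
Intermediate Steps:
$d{\left(M,W \right)} = 3 W$ ($d{\left(M,W \right)} = \frac{6 W}{2} = 3 W$)
$S{\left(p,U \right)} = \frac{-254 + p}{155 + U}$
$\frac{1}{S{\left(d{\left(11,-13 \right)},7 \left(-3\right) - 7 \right)} - 34561} = \frac{1}{\frac{-254 + 3 \left(-13\right)}{155 + \left(7 \left(-3\right) - 7\right)} - 34561} = \frac{1}{\frac{-254 - 39}{155 - 28} - 34561} = \frac{1}{\frac{1}{155 - 28} \left(-293\right) - 34561} = \frac{1}{\frac{1}{127} \left(-293\right) - 34561} = \frac{1}{- \frac{293}{127} - 34561} = \frac{1}{- \frac{4389540}{127}} = - \frac{127}{4389540}$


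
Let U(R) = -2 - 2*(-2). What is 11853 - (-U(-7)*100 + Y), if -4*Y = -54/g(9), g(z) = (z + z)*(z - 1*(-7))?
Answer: 771389/64 ≈ 12053.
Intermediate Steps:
g(z) = 2*z*(7 + z) (g(z) = (2*z)*(z + 7) = (2*z)*(7 + z) = 2*z*(7 + z))
U(R) = 2 (U(R) = -2 + 4 = 2)
Y = 3/64 (Y = -(-27)/(2*(2*9*(7 + 9))) = -(-27)/(2*(2*9*16)) = -(-27)/(2*288) = -1/4*(-3/16) = 3/64 ≈ 0.046875)
11853 - (-U(-7)*100 + Y) = 11853 - (-1*2*100 + 3/64) = 11853 - (-2*100 + 3/64) = 11853 - (-200 + 3/64) = 11853 - 1*(-12797/64) = 11853 + 12797/64 = 771389/64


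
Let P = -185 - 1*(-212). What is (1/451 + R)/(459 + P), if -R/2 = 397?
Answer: -358093/219186 ≈ -1.6337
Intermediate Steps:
R = -794 (R = -2*397 = -794)
P = 27 (P = -185 + 212 = 27)
(1/451 + R)/(459 + P) = (1/451 - 794)/(459 + 27) = (1/451 - 794)/486 = -358093/451*1/486 = -358093/219186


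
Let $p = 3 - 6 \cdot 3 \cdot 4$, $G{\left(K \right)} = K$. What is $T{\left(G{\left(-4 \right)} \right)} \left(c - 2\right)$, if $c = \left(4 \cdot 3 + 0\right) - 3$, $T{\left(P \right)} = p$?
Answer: $-483$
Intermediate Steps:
$p = -69$ ($p = 3 - 18 \cdot 4 = 3 - 72 = -69$)
$T{\left(P \right)} = -69$
$c = 9$ ($c = \left(12 + 0\right) - 3 = 12 - 3 = 9$)
$T{\left(G{\left(-4 \right)} \right)} \left(c - 2\right) = - 69 \left(9 - 2\right) = \left(-69\right) 7 = -483$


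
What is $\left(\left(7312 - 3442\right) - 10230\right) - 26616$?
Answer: $-32976$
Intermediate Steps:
$\left(\left(7312 - 3442\right) - 10230\right) - 26616 = \left(3870 - 10230\right) - 26616 = -6360 - 26616 = -32976$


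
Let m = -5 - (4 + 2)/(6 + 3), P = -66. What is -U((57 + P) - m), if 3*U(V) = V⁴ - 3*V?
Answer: -10810/243 ≈ -44.486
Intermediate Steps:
m = -17/3 (m = -5 - 6/9 = -5 - 1*⅔ = -5 - ⅔ = -17/3 ≈ -5.6667)
U(V) = -V + V⁴/3 (U(V) = (V⁴ - 3*V)/3 = -V + V⁴/3)
-U((57 + P) - m) = -(-((57 - 66) - 1*(-17/3)) + ((57 - 66) - 1*(-17/3))⁴/3) = -(-(-9 + 17/3) + (-9 + 17/3)⁴/3) = -(-1*(-10/3) + (-10/3)⁴/3) = -(10/3 + (⅓)*(10000/81)) = -(10/3 + 10000/243) = -1*10810/243 = -10810/243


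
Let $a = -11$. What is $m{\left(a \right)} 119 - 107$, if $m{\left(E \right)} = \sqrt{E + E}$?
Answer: $-107 + 119 i \sqrt{22} \approx -107.0 + 558.16 i$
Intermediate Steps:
$m{\left(E \right)} = \sqrt{2} \sqrt{E}$ ($m{\left(E \right)} = \sqrt{2 E} = \sqrt{2} \sqrt{E}$)
$m{\left(a \right)} 119 - 107 = \sqrt{2} \sqrt{-11} \cdot 119 - 107 = \sqrt{2} i \sqrt{11} \cdot 119 - 107 = i \sqrt{22} \cdot 119 - 107 = 119 i \sqrt{22} - 107 = -107 + 119 i \sqrt{22}$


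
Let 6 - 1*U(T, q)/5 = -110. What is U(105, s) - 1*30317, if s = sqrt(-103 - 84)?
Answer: -29737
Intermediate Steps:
s = I*sqrt(187) (s = sqrt(-187) = I*sqrt(187) ≈ 13.675*I)
U(T, q) = 580 (U(T, q) = 30 - 5*(-110) = 30 + 550 = 580)
U(105, s) - 1*30317 = 580 - 1*30317 = 580 - 30317 = -29737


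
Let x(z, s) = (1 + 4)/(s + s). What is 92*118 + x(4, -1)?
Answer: 21707/2 ≈ 10854.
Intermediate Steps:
x(z, s) = 5/(2*s) (x(z, s) = 5/((2*s)) = 5*(1/(2*s)) = 5/(2*s))
92*118 + x(4, -1) = 92*118 + (5/2)/(-1) = 10856 + (5/2)*(-1) = 10856 - 5/2 = 21707/2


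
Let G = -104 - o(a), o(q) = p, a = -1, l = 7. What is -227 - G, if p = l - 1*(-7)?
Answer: -109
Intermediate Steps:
p = 14 (p = 7 - 1*(-7) = 7 + 7 = 14)
o(q) = 14
G = -118 (G = -104 - 1*14 = -104 - 14 = -118)
-227 - G = -227 - 1*(-118) = -227 + 118 = -109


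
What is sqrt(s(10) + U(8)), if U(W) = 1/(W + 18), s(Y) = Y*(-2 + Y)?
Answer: sqrt(54106)/26 ≈ 8.9464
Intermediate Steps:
U(W) = 1/(18 + W)
sqrt(s(10) + U(8)) = sqrt(10*(-2 + 10) + 1/(18 + 8)) = sqrt(10*8 + 1/26) = sqrt(80 + 1/26) = sqrt(2081/26) = sqrt(54106)/26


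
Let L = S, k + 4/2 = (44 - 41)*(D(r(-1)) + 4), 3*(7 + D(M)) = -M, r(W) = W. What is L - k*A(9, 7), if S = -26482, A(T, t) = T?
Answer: -26392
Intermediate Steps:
D(M) = -7 - M/3 (D(M) = -7 + (-M)/3 = -7 - M/3)
k = -10 (k = -2 + (44 - 41)*((-7 - ⅓*(-1)) + 4) = -2 + 3*((-7 + ⅓) + 4) = -2 + 3*(-20/3 + 4) = -2 + 3*(-8/3) = -2 - 8 = -10)
L = -26482
L - k*A(9, 7) = -26482 - (-10)*9 = -26482 - 1*(-90) = -26482 + 90 = -26392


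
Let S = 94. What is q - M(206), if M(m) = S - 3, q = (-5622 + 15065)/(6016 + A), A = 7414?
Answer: -1212687/13430 ≈ -90.297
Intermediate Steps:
q = 9443/13430 (q = (-5622 + 15065)/(6016 + 7414) = 9443/13430 ≈ 0.70313)
M(m) = 91 (M(m) = 94 - 3 = 91)
q - M(206) = 9443/13430 - 1*91 = 9443/13430 - 91 = -1212687/13430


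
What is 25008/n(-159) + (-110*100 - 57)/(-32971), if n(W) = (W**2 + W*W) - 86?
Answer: 345662975/416061049 ≈ 0.83080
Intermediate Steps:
n(W) = -86 + 2*W**2 (n(W) = (W**2 + W**2) - 86 = 2*W**2 - 86 = -86 + 2*W**2)
25008/n(-159) + (-110*100 - 57)/(-32971) = 25008/(-86 + 2*(-159)**2) + (-110*100 - 57)/(-32971) = 25008/(-86 + 2*25281) + (-11000 - 57)*(-1/32971) = 25008/(-86 + 50562) - 11057*(-1/32971) = 25008/50476 + 11057/32971 = 25008*(1/50476) + 11057/32971 = 6252/12619 + 11057/32971 = 345662975/416061049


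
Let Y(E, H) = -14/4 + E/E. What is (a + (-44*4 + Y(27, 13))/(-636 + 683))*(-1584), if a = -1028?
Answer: 76815288/47 ≈ 1.6344e+6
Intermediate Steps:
Y(E, H) = -5/2 (Y(E, H) = -14*¼ + 1 = -7/2 + 1 = -5/2)
(a + (-44*4 + Y(27, 13))/(-636 + 683))*(-1584) = (-1028 + (-44*4 - 5/2)/(-636 + 683))*(-1584) = (-1028 + (-176 - 5/2)/47)*(-1584) = (-1028 - 357/2*1/47)*(-1584) = (-1028 - 357/94)*(-1584) = -96989/94*(-1584) = 76815288/47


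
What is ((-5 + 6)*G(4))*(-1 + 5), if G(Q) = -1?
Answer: -4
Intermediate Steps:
((-5 + 6)*G(4))*(-1 + 5) = ((-5 + 6)*(-1))*(-1 + 5) = (1*(-1))*4 = -1*4 = -4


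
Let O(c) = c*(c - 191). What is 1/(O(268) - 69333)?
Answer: -1/48697 ≈ -2.0535e-5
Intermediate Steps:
O(c) = c*(-191 + c)
1/(O(268) - 69333) = 1/(268*(-191 + 268) - 69333) = 1/(268*77 - 69333) = 1/(20636 - 69333) = 1/(-48697) = -1/48697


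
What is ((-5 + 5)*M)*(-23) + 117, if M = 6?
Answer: 117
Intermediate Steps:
((-5 + 5)*M)*(-23) + 117 = ((-5 + 5)*6)*(-23) + 117 = (0*6)*(-23) + 117 = 0*(-23) + 117 = 0 + 117 = 117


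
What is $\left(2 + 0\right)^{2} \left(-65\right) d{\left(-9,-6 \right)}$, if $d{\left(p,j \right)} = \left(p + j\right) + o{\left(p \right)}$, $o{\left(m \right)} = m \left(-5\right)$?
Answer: $-7800$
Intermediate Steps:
$o{\left(m \right)} = - 5 m$
$d{\left(p,j \right)} = j - 4 p$ ($d{\left(p,j \right)} = \left(p + j\right) - 5 p = \left(j + p\right) - 5 p = j - 4 p$)
$\left(2 + 0\right)^{2} \left(-65\right) d{\left(-9,-6 \right)} = \left(2 + 0\right)^{2} \left(-65\right) \left(-6 - -36\right) = 2^{2} \left(-65\right) \left(-6 + 36\right) = 4 \left(-65\right) 30 = \left(-260\right) 30 = -7800$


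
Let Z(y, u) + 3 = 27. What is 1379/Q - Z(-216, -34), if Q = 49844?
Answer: -1194877/49844 ≈ -23.972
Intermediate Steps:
Z(y, u) = 24 (Z(y, u) = -3 + 27 = 24)
1379/Q - Z(-216, -34) = 1379/49844 - 1*24 = 1379*(1/49844) - 24 = 1379/49844 - 24 = -1194877/49844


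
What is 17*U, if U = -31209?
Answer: -530553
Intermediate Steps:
17*U = 17*(-31209) = -530553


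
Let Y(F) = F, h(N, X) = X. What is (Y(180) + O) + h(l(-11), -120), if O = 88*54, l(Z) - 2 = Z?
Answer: 4812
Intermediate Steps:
l(Z) = 2 + Z
O = 4752
(Y(180) + O) + h(l(-11), -120) = (180 + 4752) - 120 = 4932 - 120 = 4812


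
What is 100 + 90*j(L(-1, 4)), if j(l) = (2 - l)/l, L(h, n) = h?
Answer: -170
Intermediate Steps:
j(l) = (2 - l)/l
100 + 90*j(L(-1, 4)) = 100 + 90*((2 - 1*(-1))/(-1)) = 100 + 90*(-(2 + 1)) = 100 + 90*(-1*3) = 100 + 90*(-3) = 100 - 270 = -170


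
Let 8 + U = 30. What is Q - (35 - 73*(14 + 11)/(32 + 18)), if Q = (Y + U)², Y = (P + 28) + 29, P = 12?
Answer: 16565/2 ≈ 8282.5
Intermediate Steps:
U = 22 (U = -8 + 30 = 22)
Y = 69 (Y = (12 + 28) + 29 = 40 + 29 = 69)
Q = 8281 (Q = (69 + 22)² = 91² = 8281)
Q - (35 - 73*(14 + 11)/(32 + 18)) = 8281 - (35 - 73*(14 + 11)/(32 + 18)) = 8281 - (35 - 1825/50) = 8281 - (35 - 73*½) = 8281 - (35 - 73/2) = 8281 - 1*(-3/2) = 8281 + 3/2 = 16565/2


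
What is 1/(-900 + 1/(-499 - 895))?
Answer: -1394/1254601 ≈ -0.0011111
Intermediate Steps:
1/(-900 + 1/(-499 - 895)) = 1/(-900 + 1/(-1394)) = 1/(-900 - 1/1394) = 1/(-1254601/1394) = -1394/1254601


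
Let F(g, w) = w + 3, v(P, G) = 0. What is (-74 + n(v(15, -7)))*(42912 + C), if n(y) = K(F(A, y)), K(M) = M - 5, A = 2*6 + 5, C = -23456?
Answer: -1478656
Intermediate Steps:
A = 17 (A = 12 + 5 = 17)
F(g, w) = 3 + w
K(M) = -5 + M
n(y) = -2 + y (n(y) = -5 + (3 + y) = -2 + y)
(-74 + n(v(15, -7)))*(42912 + C) = (-74 + (-2 + 0))*(42912 - 23456) = (-74 - 2)*19456 = -76*19456 = -1478656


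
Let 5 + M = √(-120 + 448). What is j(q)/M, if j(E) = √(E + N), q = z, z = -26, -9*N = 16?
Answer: 20*I*√205/909 + 25*I*√10/909 ≈ 0.40199*I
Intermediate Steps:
N = -16/9 (N = -⅑*16 = -16/9 ≈ -1.7778)
q = -26
j(E) = √(-16/9 + E) (j(E) = √(E - 16/9) = √(-16/9 + E))
M = -5 + 2*√82 (M = -5 + √(-120 + 448) = -5 + √328 = -5 + 2*√82 ≈ 13.111)
j(q)/M = (√(-16 + 9*(-26))/3)/(-5 + 2*√82) = (√(-16 - 234)/3)/(-5 + 2*√82) = (√(-250)/3)/(-5 + 2*√82) = ((5*I*√10)/3)/(-5 + 2*√82) = (5*I*√10/3)/(-5 + 2*√82) = 5*I*√10/(3*(-5 + 2*√82))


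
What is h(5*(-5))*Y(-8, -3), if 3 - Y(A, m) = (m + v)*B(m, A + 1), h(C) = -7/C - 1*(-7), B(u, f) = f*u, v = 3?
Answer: 546/25 ≈ 21.840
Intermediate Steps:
h(C) = 7 - 7/C (h(C) = -7/C + 7 = 7 - 7/C)
Y(A, m) = 3 - m*(1 + A)*(3 + m) (Y(A, m) = 3 - (m + 3)*(A + 1)*m = 3 - (3 + m)*(1 + A)*m = 3 - (3 + m)*m*(1 + A) = 3 - m*(1 + A)*(3 + m))
h(5*(-5))*Y(-8, -3) = (7 - 7/(5*(-5)))*(3 - 1*(-3)²*(1 - 8) - 3*(-3)*(1 - 8)) = (7 - 7/(-25))*(3 - 1*9*(-7) - 3*(-3)*(-7)) = (7 - 7*(-1/25))*(3 + 63 - 63) = (7 + 7/25)*3 = (182/25)*3 = 546/25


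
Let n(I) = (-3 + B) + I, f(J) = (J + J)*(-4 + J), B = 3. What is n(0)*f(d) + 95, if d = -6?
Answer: 95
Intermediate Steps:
f(J) = 2*J*(-4 + J) (f(J) = (2*J)*(-4 + J) = 2*J*(-4 + J))
n(I) = I (n(I) = (-3 + 3) + I = 0 + I = I)
n(0)*f(d) + 95 = 0*(2*(-6)*(-4 - 6)) + 95 = 0*(2*(-6)*(-10)) + 95 = 0*120 + 95 = 0 + 95 = 95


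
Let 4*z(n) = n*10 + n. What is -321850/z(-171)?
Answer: 1287400/1881 ≈ 684.42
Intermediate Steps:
z(n) = 11*n/4 (z(n) = (n*10 + n)/4 = (10*n + n)/4 = (11*n)/4 = 11*n/4)
-321850/z(-171) = -321850/((11/4)*(-171)) = -321850/(-1881/4) = -321850*(-4/1881) = 1287400/1881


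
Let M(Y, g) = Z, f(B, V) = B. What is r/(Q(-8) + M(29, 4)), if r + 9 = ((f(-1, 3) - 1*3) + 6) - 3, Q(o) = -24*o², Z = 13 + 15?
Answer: 5/754 ≈ 0.0066313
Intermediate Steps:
Z = 28
M(Y, g) = 28
r = -10 (r = -9 + (((-1 - 1*3) + 6) - 3) = -9 + (((-1 - 3) + 6) - 3) = -9 + ((-4 + 6) - 3) = -9 + (2 - 3) = -9 - 1 = -10)
r/(Q(-8) + M(29, 4)) = -10/(-24*(-8)² + 28) = -10/(-24*64 + 28) = -10/(-1536 + 28) = -10/(-1508) = -1/1508*(-10) = 5/754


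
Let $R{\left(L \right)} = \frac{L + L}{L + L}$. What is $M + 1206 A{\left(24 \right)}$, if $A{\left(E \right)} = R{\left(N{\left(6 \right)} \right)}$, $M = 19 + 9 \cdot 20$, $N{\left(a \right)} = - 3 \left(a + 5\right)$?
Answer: $1405$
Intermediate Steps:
$N{\left(a \right)} = -15 - 3 a$ ($N{\left(a \right)} = - 3 \left(5 + a\right) = -15 - 3 a$)
$R{\left(L \right)} = 1$ ($R{\left(L \right)} = \frac{2 L}{2 L} = 2 L \frac{1}{2 L} = 1$)
$M = 199$ ($M = 19 + 180 = 199$)
$A{\left(E \right)} = 1$
$M + 1206 A{\left(24 \right)} = 199 + 1206 \cdot 1 = 199 + 1206 = 1405$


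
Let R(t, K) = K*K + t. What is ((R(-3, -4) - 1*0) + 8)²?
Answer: 441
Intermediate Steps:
R(t, K) = t + K² (R(t, K) = K² + t = t + K²)
((R(-3, -4) - 1*0) + 8)² = (((-3 + (-4)²) - 1*0) + 8)² = (((-3 + 16) + 0) + 8)² = ((13 + 0) + 8)² = (13 + 8)² = 21² = 441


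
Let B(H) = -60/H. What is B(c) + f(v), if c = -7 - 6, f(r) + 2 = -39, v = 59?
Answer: -473/13 ≈ -36.385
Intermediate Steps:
f(r) = -41 (f(r) = -2 - 39 = -41)
c = -13
B(c) + f(v) = -60/(-13) - 41 = -60*(-1/13) - 41 = 60/13 - 41 = -473/13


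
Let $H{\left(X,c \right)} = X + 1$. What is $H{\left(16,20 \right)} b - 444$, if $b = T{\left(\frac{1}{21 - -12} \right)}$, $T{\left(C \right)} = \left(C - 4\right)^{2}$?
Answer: $- \frac{191779}{1089} \approx -176.11$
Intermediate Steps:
$H{\left(X,c \right)} = 1 + X$
$T{\left(C \right)} = \left(-4 + C\right)^{2}$
$b = \frac{17161}{1089}$ ($b = \left(-4 + \frac{1}{21 - -12}\right)^{2} = \left(-4 + \frac{1}{21 + 12}\right)^{2} = \left(-4 + \frac{1}{33}\right)^{2} = \left(- \frac{131}{33}\right)^{2} = \frac{17161}{1089} \approx 15.758$)
$H{\left(16,20 \right)} b - 444 = \left(1 + 16\right) \frac{17161}{1089} - 444 = 17 \cdot \frac{17161}{1089} - 444 = \frac{291737}{1089} - 444 = - \frac{191779}{1089}$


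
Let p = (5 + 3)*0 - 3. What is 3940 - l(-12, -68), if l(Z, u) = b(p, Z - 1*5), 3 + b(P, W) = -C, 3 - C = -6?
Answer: 3952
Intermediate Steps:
C = 9 (C = 3 - 1*(-6) = 3 + 6 = 9)
p = -3 (p = 8*0 - 3 = 0 - 3 = -3)
b(P, W) = -12 (b(P, W) = -3 - 1*9 = -3 - 9 = -12)
l(Z, u) = -12
3940 - l(-12, -68) = 3940 - 1*(-12) = 3940 + 12 = 3952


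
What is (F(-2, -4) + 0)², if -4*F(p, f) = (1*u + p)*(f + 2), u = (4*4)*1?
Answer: 49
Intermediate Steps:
u = 16 (u = 16*1 = 16)
F(p, f) = -(2 + f)*(16 + p)/4 (F(p, f) = -(1*16 + p)*(f + 2)/4 = -(16 + p)*(2 + f)/4 = -(2 + f)*(16 + p)/4)
(F(-2, -4) + 0)² = ((-8 - 4*(-4) - ½*(-2) - ¼*(-4)*(-2)) + 0)² = ((-8 + 16 + 1 - 2) + 0)² = (7 + 0)² = 7² = 49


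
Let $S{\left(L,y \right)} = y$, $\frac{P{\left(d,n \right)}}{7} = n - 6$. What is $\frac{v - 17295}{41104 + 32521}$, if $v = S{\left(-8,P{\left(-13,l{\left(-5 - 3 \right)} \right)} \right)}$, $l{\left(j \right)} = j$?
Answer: $- \frac{17393}{73625} \approx -0.23624$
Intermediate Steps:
$P{\left(d,n \right)} = -42 + 7 n$ ($P{\left(d,n \right)} = 7 \left(n - 6\right) = 7 \left(-6 + n\right) = -42 + 7 n$)
$v = -98$ ($v = -42 + 7 \left(-5 - 3\right) = -42 + 7 \left(-8\right) = -42 - 56 = -98$)
$\frac{v - 17295}{41104 + 32521} = \frac{-98 - 17295}{41104 + 32521} = - \frac{17393}{73625}$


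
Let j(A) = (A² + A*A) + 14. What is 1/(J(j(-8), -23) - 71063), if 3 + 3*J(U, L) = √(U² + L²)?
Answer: -639576/45450808171 - 3*√20693/45450808171 ≈ -1.4081e-5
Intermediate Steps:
j(A) = 14 + 2*A² (j(A) = (A² + A²) + 14 = 2*A² + 14 = 14 + 2*A²)
J(U, L) = -1 + √(L² + U²)/3 (J(U, L) = -1 + √(U² + L²)/3 = -1 + √(L² + U²)/3)
1/(J(j(-8), -23) - 71063) = 1/((-1 + √((-23)² + (14 + 2*(-8)²)²)/3) - 71063) = 1/((-1 + √(529 + (14 + 2*64)²)/3) - 71063) = 1/((-1 + √(529 + (14 + 128)²)/3) - 71063) = 1/((-1 + √(529 + 142²)/3) - 71063) = 1/((-1 + √(529 + 20164)/3) - 71063) = 1/((-1 + √20693/3) - 71063) = 1/(-71064 + √20693/3)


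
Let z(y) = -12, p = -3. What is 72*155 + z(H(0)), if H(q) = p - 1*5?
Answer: 11148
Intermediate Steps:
H(q) = -8 (H(q) = -3 - 1*5 = -3 - 5 = -8)
72*155 + z(H(0)) = 72*155 - 12 = 11160 - 12 = 11148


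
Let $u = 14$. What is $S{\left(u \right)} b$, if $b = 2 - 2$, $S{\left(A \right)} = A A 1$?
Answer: $0$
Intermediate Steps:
$S{\left(A \right)} = A^{2}$ ($S{\left(A \right)} = A^{2} \cdot 1 = A^{2}$)
$b = 0$
$S{\left(u \right)} b = 14^{2} \cdot 0 = 196 \cdot 0 = 0$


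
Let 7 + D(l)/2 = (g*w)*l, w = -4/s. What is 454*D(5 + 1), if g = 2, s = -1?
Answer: 37228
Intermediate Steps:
w = 4 (w = -4/(-1) = -4*(-1) = 4)
D(l) = -14 + 16*l (D(l) = -14 + 2*((2*4)*l) = -14 + 2*(8*l) = -14 + 16*l)
454*D(5 + 1) = 454*(-14 + 16*(5 + 1)) = 454*(-14 + 16*6) = 454*(-14 + 96) = 454*82 = 37228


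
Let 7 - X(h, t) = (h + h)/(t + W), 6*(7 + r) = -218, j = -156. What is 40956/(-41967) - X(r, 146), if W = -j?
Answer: -5818005/704113 ≈ -8.2629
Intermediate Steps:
r = -130/3 (r = -7 + (⅙)*(-218) = -7 - 109/3 = -130/3 ≈ -43.333)
W = 156 (W = -1*(-156) = 156)
X(h, t) = 7 - 2*h/(156 + t) (X(h, t) = 7 - (h + h)/(t + 156) = 7 - 2*h/(156 + t))
40956/(-41967) - X(r, 146) = 40956/(-41967) - (1092 - 2*(-130/3) + 7*146)/(156 + 146) = 40956*(-1/41967) - (1092 + 260/3 + 1022)/302 = -13652/13989 - 6602/(302*3) = -13652/13989 - 1*3301/453 = -13652/13989 - 3301/453 = -5818005/704113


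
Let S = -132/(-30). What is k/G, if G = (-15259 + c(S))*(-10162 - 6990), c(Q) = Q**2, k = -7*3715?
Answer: -650125/6534757632 ≈ -9.9487e-5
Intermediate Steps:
S = 22/5 (S = -132*(-1/30) = 22/5 ≈ 4.4000)
k = -26005
G = 6534757632/25 (G = (-15259 + (22/5)**2)*(-10162 - 6990) = (-15259 + 484/25)*(-17152) = -380991/25*(-17152) = 6534757632/25 ≈ 2.6139e+8)
k/G = -26005/6534757632/25 = -26005*25/6534757632 = -650125/6534757632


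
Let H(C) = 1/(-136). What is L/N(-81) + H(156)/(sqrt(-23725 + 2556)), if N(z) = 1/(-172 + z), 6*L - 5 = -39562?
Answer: 10007921/6 + I*sqrt(21169)/2878984 ≈ 1.668e+6 + 5.0537e-5*I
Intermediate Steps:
L = -39557/6 (L = 5/6 + (1/6)*(-39562) = 5/6 - 19781/3 = -39557/6 ≈ -6592.8)
H(C) = -1/136
L/N(-81) + H(156)/(sqrt(-23725 + 2556)) = -39557/(6*(1/(-172 - 81))) - 1/(136*sqrt(-23725 + 2556)) = -39557/(6*(1/(-253))) - (-I*sqrt(21169)/21169)/136 = -39557/(6*(-1/253)) - (-I*sqrt(21169)/21169)/136 = -39557/6*(-253) - (-1)*I*sqrt(21169)/2878984 = 10007921/6 + I*sqrt(21169)/2878984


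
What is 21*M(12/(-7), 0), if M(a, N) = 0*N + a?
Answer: -36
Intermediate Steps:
M(a, N) = a (M(a, N) = 0 + a = a)
21*M(12/(-7), 0) = 21*(12/(-7)) = 21*(12*(-1/7)) = 21*(-12/7) = -36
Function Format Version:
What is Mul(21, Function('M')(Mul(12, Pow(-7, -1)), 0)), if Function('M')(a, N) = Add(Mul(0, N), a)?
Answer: -36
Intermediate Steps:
Function('M')(a, N) = a (Function('M')(a, N) = Add(0, a) = a)
Mul(21, Function('M')(Mul(12, Pow(-7, -1)), 0)) = Mul(21, Mul(12, Pow(-7, -1))) = Mul(21, Mul(12, Rational(-1, 7))) = Mul(21, Rational(-12, 7)) = -36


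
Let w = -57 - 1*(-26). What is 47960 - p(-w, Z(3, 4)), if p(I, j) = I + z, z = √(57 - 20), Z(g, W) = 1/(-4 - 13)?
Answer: 47929 - √37 ≈ 47923.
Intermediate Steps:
w = -31 (w = -57 + 26 = -31)
Z(g, W) = -1/17 (Z(g, W) = 1/(-17) = -1/17)
z = √37 ≈ 6.0828
p(I, j) = I + √37
47960 - p(-w, Z(3, 4)) = 47960 - (-1*(-31) + √37) = 47960 - (31 + √37) = 47960 + (-31 - √37) = 47929 - √37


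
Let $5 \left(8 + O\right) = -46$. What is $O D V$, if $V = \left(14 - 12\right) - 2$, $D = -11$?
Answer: $0$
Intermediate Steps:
$O = - \frac{86}{5}$ ($O = -8 + \frac{1}{5} \left(-46\right) = -8 - \frac{46}{5} = - \frac{86}{5} \approx -17.2$)
$V = 0$ ($V = 2 - 2 = 0$)
$O D V = \left(- \frac{86}{5}\right) \left(-11\right) 0 = \frac{946}{5} \cdot 0 = 0$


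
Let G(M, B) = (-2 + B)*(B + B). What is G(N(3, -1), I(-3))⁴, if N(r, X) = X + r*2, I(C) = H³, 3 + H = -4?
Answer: 3137421317808183210000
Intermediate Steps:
H = -7 (H = -3 - 4 = -7)
I(C) = -343 (I(C) = (-7)³ = -343)
N(r, X) = X + 2*r
G(M, B) = 2*B*(-2 + B) (G(M, B) = (-2 + B)*(2*B) = 2*B*(-2 + B))
G(N(3, -1), I(-3))⁴ = (2*(-343)*(-2 - 343))⁴ = (2*(-343)*(-345))⁴ = 236670⁴ = 3137421317808183210000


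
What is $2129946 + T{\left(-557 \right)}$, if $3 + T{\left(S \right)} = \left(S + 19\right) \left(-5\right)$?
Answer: $2132633$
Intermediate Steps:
$T{\left(S \right)} = -98 - 5 S$ ($T{\left(S \right)} = -3 + \left(S + 19\right) \left(-5\right) = -3 + \left(19 + S\right) \left(-5\right) = -3 - \left(95 + 5 S\right) = -98 - 5 S$)
$2129946 + T{\left(-557 \right)} = 2129946 - -2687 = 2129946 + \left(-98 + 2785\right) = 2129946 + 2687 = 2132633$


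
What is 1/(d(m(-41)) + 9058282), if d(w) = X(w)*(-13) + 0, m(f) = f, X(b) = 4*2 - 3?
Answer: 1/9058217 ≈ 1.1040e-7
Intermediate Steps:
X(b) = 5 (X(b) = 8 - 3 = 5)
d(w) = -65 (d(w) = 5*(-13) + 0 = -65 + 0 = -65)
1/(d(m(-41)) + 9058282) = 1/(-65 + 9058282) = 1/9058217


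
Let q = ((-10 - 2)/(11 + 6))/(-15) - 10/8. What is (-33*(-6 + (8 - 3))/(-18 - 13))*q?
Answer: 13497/10540 ≈ 1.2806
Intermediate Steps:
q = -409/340 (q = -12/17*(-1/15) - 10*1/8 = -12*1/17*(-1/15) - 5/4 = -12/17*(-1/15) - 5/4 = 4/85 - 5/4 = -409/340 ≈ -1.2029)
(-33*(-6 + (8 - 3))/(-18 - 13))*q = -33*(-6 + (8 - 3))/(-18 - 13)*(-409/340) = -33*(-6 + 5)/(-31)*(-409/340) = -(-33)*(-1)/31*(-409/340) = -33*1/31*(-409/340) = -33/31*(-409/340) = 13497/10540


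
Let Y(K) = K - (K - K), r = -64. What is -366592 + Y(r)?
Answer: -366656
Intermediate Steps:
Y(K) = K (Y(K) = K - 1*0 = K + 0 = K)
-366592 + Y(r) = -366592 - 64 = -366656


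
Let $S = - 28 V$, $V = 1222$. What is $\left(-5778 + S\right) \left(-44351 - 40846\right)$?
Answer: $3407368818$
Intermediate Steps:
$S = -34216$ ($S = \left(-28\right) 1222 = -34216$)
$\left(-5778 + S\right) \left(-44351 - 40846\right) = \left(-5778 - 34216\right) \left(-44351 - 40846\right) = \left(-39994\right) \left(-85197\right) = 3407368818$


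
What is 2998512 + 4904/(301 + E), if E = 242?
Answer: 1628196920/543 ≈ 2.9985e+6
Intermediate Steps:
2998512 + 4904/(301 + E) = 2998512 + 4904/(301 + 242) = 2998512 + 4904/543 = 1628196920/543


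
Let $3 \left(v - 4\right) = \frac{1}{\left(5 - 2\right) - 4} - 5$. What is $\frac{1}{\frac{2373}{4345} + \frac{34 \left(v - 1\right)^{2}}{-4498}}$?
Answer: $\frac{9771905}{5263012} \approx 1.8567$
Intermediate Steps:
$v = 2$ ($v = 4 + \frac{\frac{1}{\left(5 - 2\right) - 4} - 5}{3} = 4 + \frac{\frac{1}{3 - 4} - 5}{3} = 4 + \frac{\frac{1}{-1} - 5}{3} = 4 + \frac{-1 - 5}{3} = 4 + \frac{1}{3} \left(-6\right) = 4 - 2 = 2$)
$\frac{1}{\frac{2373}{4345} + \frac{34 \left(v - 1\right)^{2}}{-4498}} = \frac{1}{\frac{2373}{4345} + \frac{34 \left(2 - 1\right)^{2}}{-4498}} = \frac{1}{2373 \cdot \frac{1}{4345} + 34 \cdot 1^{2} \left(- \frac{1}{4498}\right)} = \frac{1}{\frac{2373}{4345} + 34 \cdot 1 \left(- \frac{1}{4498}\right)} = \frac{1}{\frac{2373}{4345} + 34 \left(- \frac{1}{4498}\right)} = \frac{1}{\frac{2373}{4345} - \frac{17}{2249}} = \frac{1}{\frac{5263012}{9771905}} = \frac{9771905}{5263012}$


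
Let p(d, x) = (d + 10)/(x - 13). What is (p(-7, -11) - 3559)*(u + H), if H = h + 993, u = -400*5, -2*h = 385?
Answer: 68306727/16 ≈ 4.2692e+6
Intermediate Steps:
h = -385/2 (h = -1/2*385 = -385/2 ≈ -192.50)
p(d, x) = (10 + d)/(-13 + x)
u = -2000 (u = -50*40 = -2000)
H = 1601/2 (H = -385/2 + 993 = 1601/2 ≈ 800.50)
(p(-7, -11) - 3559)*(u + H) = ((10 - 7)/(-13 - 11) - 3559)*(-2000 + 1601/2) = (3/(-24) - 3559)*(-2399/2) = (-1/24*3 - 3559)*(-2399/2) = (-1/8 - 3559)*(-2399/2) = -28473/8*(-2399/2) = 68306727/16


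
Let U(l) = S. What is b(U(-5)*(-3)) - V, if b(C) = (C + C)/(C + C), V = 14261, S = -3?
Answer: -14260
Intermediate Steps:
U(l) = -3
b(C) = 1 (b(C) = (2*C)/((2*C)) = (2*C)*(1/(2*C)) = 1)
b(U(-5)*(-3)) - V = 1 - 1*14261 = 1 - 14261 = -14260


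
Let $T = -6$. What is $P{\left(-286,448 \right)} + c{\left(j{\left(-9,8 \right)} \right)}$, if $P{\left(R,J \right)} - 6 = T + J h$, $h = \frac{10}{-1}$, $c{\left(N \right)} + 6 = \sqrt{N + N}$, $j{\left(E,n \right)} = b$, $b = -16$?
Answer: $-4486 + 4 i \sqrt{2} \approx -4486.0 + 5.6569 i$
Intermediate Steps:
$j{\left(E,n \right)} = -16$
$c{\left(N \right)} = -6 + \sqrt{2} \sqrt{N}$ ($c{\left(N \right)} = -6 + \sqrt{N + N} = -6 + \sqrt{2 N} = -6 + \sqrt{2} \sqrt{N}$)
$h = -10$ ($h = 10 \left(-1\right) = -10$)
$P{\left(R,J \right)} = - 10 J$ ($P{\left(R,J \right)} = 6 + \left(-6 + J \left(-10\right)\right) = 6 - \left(6 + 10 J\right) = - 10 J$)
$P{\left(-286,448 \right)} + c{\left(j{\left(-9,8 \right)} \right)} = \left(-10\right) 448 - \left(6 - \sqrt{2} \sqrt{-16}\right) = -4480 - \left(6 - \sqrt{2} \cdot 4 i\right) = -4480 - \left(6 - 4 i \sqrt{2}\right) = -4486 + 4 i \sqrt{2}$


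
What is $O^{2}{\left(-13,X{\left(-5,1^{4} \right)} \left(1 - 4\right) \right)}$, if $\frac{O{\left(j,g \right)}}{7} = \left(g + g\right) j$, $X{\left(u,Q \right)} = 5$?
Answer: $7452900$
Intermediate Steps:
$O{\left(j,g \right)} = 14 g j$ ($O{\left(j,g \right)} = 7 \left(g + g\right) j = 7 \cdot 2 g j = 14 g j$)
$O^{2}{\left(-13,X{\left(-5,1^{4} \right)} \left(1 - 4\right) \right)} = \left(14 \cdot 5 \left(1 - 4\right) \left(-13\right)\right)^{2} = \left(14 \cdot 5 \left(-3\right) \left(-13\right)\right)^{2} = \left(14 \left(-15\right) \left(-13\right)\right)^{2} = 2730^{2} = 7452900$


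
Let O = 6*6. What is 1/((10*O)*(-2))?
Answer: -1/720 ≈ -0.0013889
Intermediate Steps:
O = 36
1/((10*O)*(-2)) = 1/((10*36)*(-2)) = 1/(360*(-2)) = 1/(-720) = -1/720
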